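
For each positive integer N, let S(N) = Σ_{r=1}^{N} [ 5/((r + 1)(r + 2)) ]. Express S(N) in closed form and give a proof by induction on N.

We claim S(N) = 5N/(2(N + 2)) for all N ≥ 1.
For the base case N = 1: S(1) = 5/6, and the closed form gives 5/6. They agree.
Inductive step: assume the claim holds for N = r, so S(r) = 5r/(2(r + 2)).
Then S(r+1) = S(r) + (5/((r + 2)(r + 3))) = (5r/(2(r + 2))) + (5/((r + 2)(r + 3))).
Simplifying, S(r+1) = 5(r + 1)/(2(r + 3)) = 5(r+1)/(2((r+1) + 2)),
which is the closed form with N = r+1.
Hence, by induction on N, the claim holds for every N ≥ 1.

S(N) = 5N/(2(N + 2))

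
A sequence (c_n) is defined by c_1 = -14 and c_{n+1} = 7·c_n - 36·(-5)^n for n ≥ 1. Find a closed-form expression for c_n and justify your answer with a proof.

c_n = 3(-5)^n + 7^(n - 1)

Computing the first terms: c_1 = -14, c_2 = 82, c_3 = -326. This suggests c_n = 3(-5)^n + 7^(n - 1).
Base step (n = 1): the formula gives -14 = -14 = c_1.
Inductive step: assume the claim holds for n = j, so c_j = 3(-5)^j + 7^(j - 1).
Then c_{j+1} = 7·c_j - 36·(-5)^j = 7·(3(-5)^j + 7^(j - 1)) - 36·(-5)^j = 3(-5)^(j + 1) + 7^j = 3(-5)^(j+1) + 7^((j+1) - 1),
which is the claimed formula at n = j+1.
This completes the induction.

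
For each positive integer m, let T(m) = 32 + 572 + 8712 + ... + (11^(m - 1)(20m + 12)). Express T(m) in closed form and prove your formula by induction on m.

T(m) = 11^m(2m + 1) - 1

We claim T(m) = 11^m(2m + 1) - 1 for all m ≥ 1.
Base case (m = 1): T(1) = 32, and the closed form gives 32. They agree.
For the inductive step, assume it holds for an arbitrary r ≥ 1, so T(r) = 11^r(2r + 1) - 1.
Then T(r+1) = T(r) + (11^r(20r + 32)) = (11^r(2r + 1) - 1) + (11^r(20r + 32)).
Simplifying, T(r+1) = 22·11^r·r + 33·11^r - 1 = 11^(r+1)(2(r+1) + 1) - 1,
which is the closed form with m = r+1.
By the principle of mathematical induction, the result holds for all m ≥ 1.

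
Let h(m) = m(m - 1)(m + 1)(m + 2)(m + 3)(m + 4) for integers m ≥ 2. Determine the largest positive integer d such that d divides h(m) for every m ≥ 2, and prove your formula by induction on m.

Computing the first values: h(2) = 720 and h(3) = 5040; gcd(720, 5040) = 720, so d ≤ 720.
We prove 720 | m(m - 1)(m + 1)(m + 2)(m + 3)(m + 4) for all m ≥ 2 by induction on m.
Base step (m = 2): h(2) = 720 = 720·(1), so 720 | h(2).
Suppose the result is true for m = r, i.e. 720 | h(r). Then
h(r+1) − h(r) = r·(r+1)·(r+2)·(r+3)·(r+4)·(r+5) − (r-1)·r·(r+1)·(r+2)·(r+3)·(r+4) = r·(r+1)·(r+2)·(r+3)·(r+4)·[(r+5) − (r-1)] = 6·r·(r+1)·(r+2)·(r+3)·(r+4). The product of 5 consecutive integers is divisible by (5)! = 120, so h(r+1) − h(r) is divisible by 6·120 = 720. By the inductive hypothesis 720 | h(r), hence 720 | h(r+1).
This completes the induction.
Therefore the largest such d is 720.

d = 720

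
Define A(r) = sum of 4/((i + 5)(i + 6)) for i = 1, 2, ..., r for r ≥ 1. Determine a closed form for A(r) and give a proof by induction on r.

A(r) = 2r/(3(r + 6))

We claim A(r) = 2r/(3(r + 6)) for all r ≥ 1.
When r = 1: A(1) = 2/21, and the closed form gives 2/21. They agree.
Inductive step: assume the claim holds for r = i, so A(i) = 2i/(3(i + 6)).
Then A(i+1) = A(i) + (4/((i + 6)(i + 7))) = (2i/(3(i + 6))) + (4/((i + 6)(i + 7))).
Simplifying, A(i+1) = 2(i + 1)/(3(i + 7)) = 2(i+1)/(3((i+1) + 6)),
which is the closed form with r = i+1.
By the principle of mathematical induction, the result holds for all r ≥ 1.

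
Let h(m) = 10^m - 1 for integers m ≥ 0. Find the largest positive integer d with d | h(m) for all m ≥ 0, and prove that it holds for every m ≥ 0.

Computing the first values: h(0) = 0 and h(1) = 9; gcd(0, 9) = 9, so d ≤ 9.
We prove 9 | 10^m - 1 for all m ≥ 0 by induction on m.
Base case (m = 0): h(0) = 0 = 9·(0), so 9 | h(0).
Inductive step: suppose the statement holds for some p ≥ 0, i.e. 9 | h(p). Then
h(p+1) = 10^(p+1) - 1 = 10·(10^p - 1) + 9 = 10·h(p) + 9. The first term is divisible by 9 by the inductive hypothesis, and 9 is divisible by 9. Hence 9 | h(p+1).
This completes the induction.
Therefore the largest such d is 9.

d = 9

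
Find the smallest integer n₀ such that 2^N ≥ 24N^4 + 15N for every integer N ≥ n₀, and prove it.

At N = 22: 4194304 < 5622474, so the inequality fails and n₀ ≥ 23. We prove 2^N ≥ 24N^4 + 15N for all N ≥ 23.
Base case (N = 23): 2^N = 8388608 and 24N^4 + 15N = 6716529, so 8388608 ≥ 6716529.
Inductive step: suppose the statement holds for some i ≥ 23, so 2^i ≥ 24i^4 + 15i.
Then 2^(i + 1) = 2·(2^i) ≥ 2·(24i^4 + 15i).
Also, for i ≥ 23 we have 2·(24i^4 + 15i) ≥ 24(i+1)^4 + 15(i+1), since 2·(24i^4 + 15i) − (24(i+1)^4 + 15(i+1)) = 24i^4 - 96i^3 - 144i^2 - 81i - 39, which is nonnegative for all i ≥ 23.
Combining, 2^(i + 1) ≥ 24(i+1)^4 + 15(i+1).
Hence, by induction on N, the claim holds for every N ≥ 23.
Hence the smallest such n₀ is 23.

n₀ = 23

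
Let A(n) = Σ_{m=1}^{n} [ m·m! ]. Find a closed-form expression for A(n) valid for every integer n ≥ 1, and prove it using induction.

A(n) = (n + 1)n! - 1

We claim A(n) = (n + 1)n! - 1 for all n ≥ 1.
For the base case n = 1: A(1) = 1, and the closed form gives 1. They agree.
Suppose the result is true for n = m, so A(m) = (m + 1)m! - 1.
Then A(m+1) = A(m) + ((m + 1)(m + 1)!) = ((m + 1)m! - 1) + ((m + 1)(m + 1)!).
Simplifying, A(m+1) = ((m+1) + 1)(m+1)! - 1,
which is the closed form with n = m+1.
By induction, the statement is established for all n ≥ 1.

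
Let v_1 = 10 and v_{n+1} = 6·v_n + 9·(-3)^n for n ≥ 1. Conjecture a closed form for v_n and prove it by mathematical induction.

v_n = -(-3)^n + 7·6^(n - 1)

Computing the first terms: v_1 = 10, v_2 = 33, v_3 = 279. This suggests v_n = -(-3)^n + 7·6^(n - 1).
For the base case n = 1: the formula gives 10 = 10 = v_1.
Suppose the result is true for n = k, so v_k = -(-3)^k + 7·6^(k - 1).
Then v_{k+1} = 6·v_k + 9·(-3)^k = 6·(-(-3)^k + 7·6^(k - 1)) + 9·(-3)^k = -(-3)^(k + 1) + 7·6^k = -(-3)^(k+1) + 7·6^((k+1) - 1),
which is the claimed formula at n = k+1.
Hence, by induction on n, the claim holds for every n ≥ 1.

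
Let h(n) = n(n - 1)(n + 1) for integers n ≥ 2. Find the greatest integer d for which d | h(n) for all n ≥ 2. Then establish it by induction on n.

Computing the first values: h(2) = 6 and h(3) = 24; gcd(6, 24) = 6, so d ≤ 6.
We prove 6 | n(n - 1)(n + 1) for all n ≥ 2 by induction on n.
For the base case n = 2: h(2) = 6 = 6·(1), so 6 | h(2).
Suppose the result is true for n = r, i.e. 6 | h(r). Then
h(r+1) − h(r) = r·(r+1)·(r+2) − (r-1)·r·(r+1) = r·(r+1)·[(r+2) − (r-1)] = 3·r·(r+1). The product of 2 consecutive integers is divisible by (2)! = 2, so h(r+1) − h(r) is divisible by 3·2 = 6. By the inductive hypothesis 6 | h(r), hence 6 | h(r+1).
This completes the induction.
Therefore the largest such d is 6.

d = 6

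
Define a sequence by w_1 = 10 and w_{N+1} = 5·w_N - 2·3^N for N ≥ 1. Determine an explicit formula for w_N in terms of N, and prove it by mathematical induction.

Computing the first terms: w_1 = 10, w_2 = 44, w_3 = 202. This suggests w_N = 3^N + 7·5^(N - 1).
When N = 1: the formula gives 10 = 10 = w_1.
Inductive step: suppose the statement holds for some k ≥ 1, so w_k = 3^k + 7·5^(k - 1).
Then w_{k+1} = 5·w_k - 2·3^k = 5·(3^k + 7·5^(k - 1)) - 2·3^k = 3^(k + 1) + 7·5^k = 3^(k+1) + 7·5^((k+1) - 1),
which is the claimed formula at N = k+1.
This completes the induction.

w_N = 3^N + 7·5^(N - 1)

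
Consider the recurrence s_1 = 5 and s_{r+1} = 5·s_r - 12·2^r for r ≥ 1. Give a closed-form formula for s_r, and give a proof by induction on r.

Computing the first terms: s_1 = 5, s_2 = 1, s_3 = -43. This suggests s_r = 2^(r + 2) - 3·5^(r - 1).
For the base case r = 1: the formula gives 5 = 5 = s_1.
Suppose the result is true for r = j, so s_j = 2^(j + 2) - 3·5^(j - 1).
Then s_{j+1} = 5·s_j - 12·2^j = 5·(2^(j + 2) - 3·5^(j - 1)) - 12·2^j = 2^(j + 3) - 3·5^j = 2^((j+1) + 2) - 3·5^((j+1) - 1),
which is the claimed formula at r = j+1.
This completes the induction.

s_r = 2^(r + 2) - 3·5^(r - 1)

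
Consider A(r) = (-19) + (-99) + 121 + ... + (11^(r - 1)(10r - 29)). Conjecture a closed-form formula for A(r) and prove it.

A(r) = 11^r(r - 3) + 3

We claim A(r) = 11^r(r - 3) + 3 for all r ≥ 1.
Base case (r = 1): A(1) = -19, and the closed form gives -19. They agree.
Inductive step: assume the claim holds for r = p, so A(p) = 11^p(p - 3) + 3.
Then A(p+1) = A(p) + (11^p(10p - 19)) = (11^p(p - 3) + 3) + (11^p(10p - 19)).
Simplifying, A(p+1) = 11·11^p·p - 22·11^p + 3 = 11^(p+1)((p+1) - 3) + 3,
which is the closed form with r = p+1.
By the principle of mathematical induction, the result holds for all r ≥ 1.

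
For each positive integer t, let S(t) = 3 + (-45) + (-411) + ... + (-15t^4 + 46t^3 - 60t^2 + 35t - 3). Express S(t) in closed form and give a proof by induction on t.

S(t) = -t(3t^4 - 4t^3 + 2t^2 + t - 5)

We claim S(t) = -t(3t^4 - 4t^3 + 2t^2 + t - 5) for all t ≥ 1.
Base case (t = 1): S(1) = 3, and the closed form gives 3. They agree.
Inductive step: suppose the statement holds for some m ≥ 1, so S(m) = m(-3m^4 + 4m^3 - 2m^2 - m + 5).
Then S(m+1) = S(m) + (-15m^4 - 14m^3 - 12m^2 - 7m + 3) = (m(-3m^4 + 4m^3 - 2m^2 - m + 5)) + (-15m^4 - 14m^3 - 12m^2 - 7m + 3).
Simplifying, S(m+1) = -(m + 1)(3m^4 + 8m^3 + 8m^2 + 5m - 3) = -(m+1)(3(m+1)^4 - 4(m+1)^3 + 2(m+1)^2 + (m+1) - 5),
which is the closed form with t = m+1.
This completes the induction.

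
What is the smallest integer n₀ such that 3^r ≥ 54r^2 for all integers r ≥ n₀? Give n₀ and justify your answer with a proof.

At r = 7: 2187 < 2646, so the inequality fails and n₀ ≥ 8. We prove 3^r ≥ 54r^2 for all r ≥ 8.
Base case (r = 8): 3^r = 6561 and 54r^2 = 3456, so 6561 ≥ 3456.
For the inductive step, assume it holds for an arbitrary j ≥ 8, so 3^j ≥ 54j^2.
Then 3^(j + 1) = 3·(3^j) ≥ 3·(54j^2).
Also, for j ≥ 8 we have 3·(54j^2) ≥ 54(j+1)^2, since 3 ≥ (1 + 1/j)^2 for all j ≥ 8.
Combining, 3^(j + 1) ≥ 54(j+1)^2.
This completes the induction.
Hence the smallest such n₀ is 8.

n₀ = 8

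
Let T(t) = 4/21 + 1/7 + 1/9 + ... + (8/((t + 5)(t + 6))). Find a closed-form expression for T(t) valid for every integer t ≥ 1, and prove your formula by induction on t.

T(t) = 4t/(3(t + 6))

We claim T(t) = 4t/(3(t + 6)) for all t ≥ 1.
Base case (t = 1): T(1) = 4/21, and the closed form gives 4/21. They agree.
Inductive step: suppose the statement holds for some k ≥ 1, so T(k) = 4k/(3(k + 6)).
Then T(k+1) = T(k) + (8/((k + 6)(k + 7))) = (4k/(3(k + 6))) + (8/((k + 6)(k + 7))).
Simplifying, T(k+1) = 4(k + 1)/(3(k + 7)) = 4(k+1)/(3((k+1) + 6)),
which is the closed form with t = k+1.
By the principle of mathematical induction, the result holds for all t ≥ 1.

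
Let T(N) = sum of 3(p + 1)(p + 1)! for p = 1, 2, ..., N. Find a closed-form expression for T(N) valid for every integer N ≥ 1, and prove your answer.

T(N) = 3(N + 2)! - 6

We claim T(N) = 3(N + 2)! - 6 for all N ≥ 1.
When N = 1: T(1) = 12, and the closed form gives 12. They agree.
Inductive step: suppose the statement holds for some p ≥ 1, so T(p) = 3(p + 2)! - 6.
Then T(p+1) = T(p) + (3(p + 2)(p + 2)!) = (3(p + 2)! - 6) + (3(p + 2)(p + 2)!).
Simplifying, T(p+1) = 3((p+1) + 2)! - 6,
which is the closed form with N = p+1.
By the principle of mathematical induction, the result holds for all N ≥ 1.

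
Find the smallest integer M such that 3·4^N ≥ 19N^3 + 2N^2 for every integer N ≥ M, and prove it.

M = 5

At N = 4: 768 < 1248, so the inequality fails and M ≥ 5. We prove 3·4^N ≥ 19N^3 + 2N^2 for all N ≥ 5.
When N = 5: 3·4^N = 3072 and 19N^3 + 2N^2 = 2425, so 3072 ≥ 2425.
Inductive step: assume the claim holds for N = i, so 3·4^i ≥ 19i^3 + 2i^2.
Then 3·4^(i + 1) = 4·(3·4^i) ≥ 4·(19i^3 + 2i^2).
Also, for i ≥ 5 we have 4·(19i^3 + 2i^2) ≥ 19(i+1)^3 + 2(i+1)^2, since 4·(19i^3 + 2i^2) − (19(i+1)^3 + 2(i+1)^2) = 57i^3 - 51i^2 - 61i - 21, which is nonnegative for all i ≥ 5.
Combining, 3·4^(i + 1) ≥ 19(i+1)^3 + 2(i+1)^2.
By induction, the statement is established for all N ≥ 5.
Hence the smallest such M is 5.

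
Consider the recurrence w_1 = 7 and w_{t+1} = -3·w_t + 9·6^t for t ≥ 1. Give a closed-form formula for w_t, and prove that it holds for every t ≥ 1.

Computing the first terms: w_1 = 7, w_2 = 33, w_3 = 225. This suggests w_t = (-3)^(t - 1) + 6^t.
When t = 1: the formula gives 7 = 7 = w_1.
Suppose the result is true for t = i, so w_i = (-3)^(i - 1) + 6^i.
Then w_{i+1} = -3·w_i + 9·6^i = -3·((-3)^(i - 1) + 6^i) + 9·6^i = (-3)^i + 6^(i + 1) = (-3)^((i+1) - 1) + 6^(i+1),
which is the claimed formula at t = i+1.
By the principle of mathematical induction, the result holds for all t ≥ 1.

w_t = (-3)^(t - 1) + 6^t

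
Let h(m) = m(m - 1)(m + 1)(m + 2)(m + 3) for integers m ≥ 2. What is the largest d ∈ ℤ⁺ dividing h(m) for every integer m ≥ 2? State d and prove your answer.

Computing the first values: h(2) = 120 and h(3) = 720; gcd(120, 720) = 120, so d ≤ 120.
We prove 120 | m(m - 1)(m + 1)(m + 2)(m + 3) for all m ≥ 2 by induction on m.
Base step (m = 2): h(2) = 120 = 120·(1), so 120 | h(2).
Inductive step: assume the claim holds for m = p, i.e. 120 | h(p). Then
h(p+1) − h(p) = p·(p+1)·(p+2)·(p+3)·(p+4) − (p-1)·p·(p+1)·(p+2)·(p+3) = p·(p+1)·(p+2)·(p+3)·[(p+4) − (p-1)] = 5·p·(p+1)·(p+2)·(p+3). The product of 4 consecutive integers is divisible by (4)! = 24, so h(p+1) − h(p) is divisible by 5·24 = 120. By the inductive hypothesis 120 | h(p), hence 120 | h(p+1).
By induction, the statement is established for all m ≥ 2.
Therefore the largest such d is 120.

d = 120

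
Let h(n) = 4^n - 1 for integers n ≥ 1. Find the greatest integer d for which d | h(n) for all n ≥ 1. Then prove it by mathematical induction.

d = 3

Computing the first values: h(1) = 3 and h(2) = 15; gcd(3, 15) = 3, so d ≤ 3.
We prove 3 | 4^n - 1 for all n ≥ 1 by induction on n.
For the base case n = 1: h(1) = 3 = 3·(1), so 3 | h(1).
Inductive step: suppose the statement holds for some r ≥ 1, i.e. 3 | h(r). Then
4^{r+1} − 1^{r+1} = 4·4^r − 1·1^r = 4·(4^r − 1^r) + (3)·1^r. The first term is divisible by 3 by the inductive hypothesis, and the second term (3)·1^r is divisible by 3 since 3 | 3. Hence 3 | h(r+1).
By induction, the statement is established for all n ≥ 1.
Therefore the largest such d is 3.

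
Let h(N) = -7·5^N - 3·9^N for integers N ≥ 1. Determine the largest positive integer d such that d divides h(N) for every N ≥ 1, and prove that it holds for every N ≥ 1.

Computing the first values: h(1) = -62 and h(2) = -418; gcd(-62, -418) = 2, so d ≤ 2.
We prove 2 | -7·5^N - 3·9^N for all N ≥ 1 by induction on N.
When N = 1: h(1) = -62 = 2·(-31), so 2 | h(1).
Suppose the result is true for N = i, i.e. 2 | h(i). Then
h(i+1) − 9·h(i) = (-7·5^(i+1) - 3·9^(i+1)) − 9·(-7·5^i - 3·9^i) = (-7)·5^i·(5 − 9) = (28)·5^i. Since 2 | h(i) by the inductive hypothesis, 2 | 9·h(i); and 2 | 28 since 28 = 2·14. Therefore 2 | h(i+1).
This completes the induction.
Therefore the largest such d is 2.

d = 2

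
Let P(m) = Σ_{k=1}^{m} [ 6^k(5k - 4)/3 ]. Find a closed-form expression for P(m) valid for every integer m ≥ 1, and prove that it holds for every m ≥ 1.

P(m) = 2·6^m(m - 1) + 2

We claim P(m) = 2·6^m(m - 1) + 2 for all m ≥ 1.
When m = 1: P(1) = 2, and the closed form gives 2. They agree.
For the inductive step, assume it holds for an arbitrary k ≥ 1, so P(k) = 2·6^k(k - 1) + 2.
Then P(k+1) = P(k) + (6^k(10k + 2)) = (2·6^k(k - 1) + 2) + (6^k(10k + 2)).
Simplifying, P(k+1) = 12·6^k·k + 2 = 2·6^(k+1)((k+1) - 1) + 2,
which is the closed form with m = k+1.
By induction, the statement is established for all m ≥ 1.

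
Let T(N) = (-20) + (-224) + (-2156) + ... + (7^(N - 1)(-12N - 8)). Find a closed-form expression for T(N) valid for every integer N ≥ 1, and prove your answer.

We claim T(N) = -7^N(2N + 1) + 1 for all N ≥ 1.
Base case (N = 1): T(1) = -20, and the closed form gives -20. They agree.
Suppose the result is true for N = m, so T(m) = -7^m(2m + 1) + 1.
Then T(m+1) = T(m) + (7^m(-12m - 20)) = (-7^m(2m + 1) + 1) + (7^m(-12m - 20)).
Simplifying, T(m+1) = -14·7^m·m - 21·7^m + 1 = -7^(m+1)(2(m+1) + 1) + 1,
which is the closed form with N = m+1.
By induction, the statement is established for all N ≥ 1.

T(N) = -7^N(2N + 1) + 1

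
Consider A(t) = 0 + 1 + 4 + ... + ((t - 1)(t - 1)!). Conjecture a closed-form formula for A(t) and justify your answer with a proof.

A(t) = t! - 1

We claim A(t) = t! - 1 for all t ≥ 1.
When t = 1: A(1) = 0, and the closed form gives 0. They agree.
Inductive step: assume the claim holds for t = r, so A(r) = r! - 1.
Then A(r+1) = A(r) + (r·r!) = (r! - 1) + (r·r!).
Simplifying, A(r+1) = (r+1)! - 1,
which is the closed form with t = r+1.
By induction, the statement is established for all t ≥ 1.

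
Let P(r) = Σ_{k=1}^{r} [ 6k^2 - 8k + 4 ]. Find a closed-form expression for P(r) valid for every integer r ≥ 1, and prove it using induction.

P(r) = r(2r^2 - r + 1)

We claim P(r) = r(2r^2 - r + 1) for all r ≥ 1.
Base case (r = 1): P(1) = 2, and the closed form gives 2. They agree.
Inductive step: suppose the statement holds for some k ≥ 1, so P(k) = k(2k^2 - k + 1).
Then P(k+1) = P(k) + (6k^2 + 4k + 2) = (k(2k^2 - k + 1)) + (6k^2 + 4k + 2).
Simplifying, P(k+1) = (k + 1)(2k^2 + 3k + 2) = (k+1)(2(k+1)^2 - (k+1) + 1),
which is the closed form with r = k+1.
By the principle of mathematical induction, the result holds for all r ≥ 1.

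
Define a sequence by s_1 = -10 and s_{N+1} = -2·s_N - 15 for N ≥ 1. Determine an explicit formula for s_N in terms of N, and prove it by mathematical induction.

Computing the first terms: s_1 = -10, s_2 = 5, s_3 = -25. This suggests s_N = -5(-2)^(N - 1) - 5.
For the base case N = 1: the formula gives -10 = -10 = s_1.
Inductive step: assume the claim holds for N = j, so s_j = -5(-2)^(j - 1) - 5.
Then s_{j+1} = -2·s_j - 15 = -2·(-5(-2)^(j - 1) - 5) - 15 = -5(-2)^j - 5 = -5(-2)^((j+1) - 1) - 5,
which is the claimed formula at N = j+1.
Hence, by induction on N, the claim holds for every N ≥ 1.

s_N = -5(-2)^(N - 1) - 5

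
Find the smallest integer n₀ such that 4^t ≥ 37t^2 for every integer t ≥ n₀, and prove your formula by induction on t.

At t = 4: 256 < 592, so the inequality fails and n₀ ≥ 5. We prove 4^t ≥ 37t^2 for all t ≥ 5.
Base case (t = 5): 4^t = 1024 and 37t^2 = 925, so 1024 ≥ 925.
Inductive step: assume the claim holds for t = j, so 4^j ≥ 37j^2.
Then 4^(j + 1) = 4·(4^j) ≥ 4·(37j^2).
Also, for j ≥ 5 we have 4·(37j^2) ≥ 37(j+1)^2, since 4 ≥ (1 + 1/j)^2 for all j ≥ 5.
Combining, 4^(j + 1) ≥ 37(j+1)^2.
This completes the induction.
Hence the smallest such n₀ is 5.

n₀ = 5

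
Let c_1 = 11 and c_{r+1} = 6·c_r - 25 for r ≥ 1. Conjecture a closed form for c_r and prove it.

Computing the first terms: c_1 = 11, c_2 = 41, c_3 = 221. This suggests c_r = 6^r + 5.
For the base case r = 1: the formula gives 11 = 11 = c_1.
Suppose the result is true for r = k, so c_k = 6^k + 5.
Then c_{k+1} = 6·c_k - 25 = 6·(6^k + 5) - 25 = 6^(k + 1) + 5,
which is the claimed formula at r = k+1.
Hence, by induction on r, the claim holds for every r ≥ 1.

c_r = 6^r + 5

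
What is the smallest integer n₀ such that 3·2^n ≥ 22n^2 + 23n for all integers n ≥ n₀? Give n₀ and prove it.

n₀ = 10

At n = 9: 1536 < 1989, so the inequality fails and n₀ ≥ 10. We prove 3·2^n ≥ 22n^2 + 23n for all n ≥ 10.
Base case (n = 10): 3·2^n = 3072 and 22n^2 + 23n = 2430, so 3072 ≥ 2430.
For the inductive step, assume it holds for an arbitrary r ≥ 10, so 3·2^r ≥ 22r^2 + 23r.
Then 3·2^(r + 1) = 2·(3·2^r) ≥ 2·(22r^2 + 23r).
Also, for r ≥ 10 we have 2·(22r^2 + 23r) ≥ 22(r+1)^2 + 23(r+1), since 2·(22r^2 + 23r) − (22(r+1)^2 + 23(r+1)) = 22r^2 - 21r - 45, which is nonnegative for all r ≥ 10.
Combining, 3·2^(r + 1) ≥ 22(r+1)^2 + 23(r+1).
By induction, the statement is established for all n ≥ 10.
Hence the smallest such n₀ is 10.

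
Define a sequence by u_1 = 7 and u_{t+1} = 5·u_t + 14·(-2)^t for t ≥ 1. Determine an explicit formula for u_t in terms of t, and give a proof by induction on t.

Computing the first terms: u_1 = 7, u_2 = 7, u_3 = 91. This suggests u_t = (-2)^(t + 1) + 3·5^(t - 1).
When t = 1: the formula gives 7 = 7 = u_1.
Inductive step: suppose the statement holds for some r ≥ 1, so u_r = (-2)^(r + 1) + 3·5^(r - 1).
Then u_{r+1} = 5·u_r + 14·(-2)^r = 5·((-2)^(r + 1) + 3·5^(r - 1)) + 14·(-2)^r = (-2)^(r + 2) + 3·5^r = (-2)^((r+1) + 1) + 3·5^((r+1) - 1),
which is the claimed formula at t = r+1.
This completes the induction.

u_t = (-2)^(t + 1) + 3·5^(t - 1)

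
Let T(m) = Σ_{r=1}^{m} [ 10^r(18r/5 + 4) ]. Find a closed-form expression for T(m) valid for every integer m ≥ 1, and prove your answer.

We claim T(m) = 4·10^m(m + 1) - 4 for all m ≥ 1.
For the base case m = 1: T(1) = 76, and the closed form gives 76. They agree.
For the inductive step, assume it holds for an arbitrary r ≥ 1, so T(r) = 4·10^r(r + 1) - 4.
Then T(r+1) = T(r) + (10^r(36r + 76)) = (4·10^r(r + 1) - 4) + (10^r(36r + 76)).
Simplifying, T(r+1) = 40·10^r·r + 80·10^r - 4 = 4·10^(r+1)((r+1) + 1) - 4,
which is the closed form with m = r+1.
Hence, by induction on m, the claim holds for every m ≥ 1.

T(m) = 4·10^m(m + 1) - 4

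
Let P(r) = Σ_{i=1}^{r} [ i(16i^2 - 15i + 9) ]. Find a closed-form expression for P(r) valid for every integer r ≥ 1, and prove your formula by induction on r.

We claim P(r) = r(r + 1)(4r^2 - r + 2) for all r ≥ 1.
Base case (r = 1): P(1) = 10, and the closed form gives 10. They agree.
Inductive step: suppose the statement holds for some i ≥ 1, so P(i) = i(4i^3 + 3i^2 + i + 2).
Then P(i+1) = P(i) + (16i^3 + 33i^2 + 27i + 10) = (i(4i^3 + 3i^2 + i + 2)) + (16i^3 + 33i^2 + 27i + 10).
Simplifying, P(i+1) = (i + 1)(i + 2)(4i^2 + 7i + 5) = (i+1)((i+1) + 1)(4(i+1)^2 - (i+1) + 2),
which is the closed form with r = i+1.
By the principle of mathematical induction, the result holds for all r ≥ 1.

P(r) = r(r + 1)(4r^2 - r + 2)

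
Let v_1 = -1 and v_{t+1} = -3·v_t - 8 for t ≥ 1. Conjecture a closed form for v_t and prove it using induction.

Computing the first terms: v_1 = -1, v_2 = -5, v_3 = 7. This suggests v_t = (-3)^(t - 1) - 2.
When t = 1: the formula gives -1 = -1 = v_1.
For the inductive step, assume it holds for an arbitrary m ≥ 1, so v_m = (-3)^(m - 1) - 2.
Then v_{m+1} = -3·v_m - 8 = -3·((-3)^(m - 1) - 2) - 8 = (-3)^m - 2 = (-3)^((m+1) - 1) - 2,
which is the claimed formula at t = m+1.
By induction, the statement is established for all t ≥ 1.

v_t = (-3)^(t - 1) - 2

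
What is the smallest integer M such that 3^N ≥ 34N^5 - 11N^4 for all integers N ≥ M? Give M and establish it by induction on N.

At N = 15: 14348907 < 25261875, so the inequality fails and M ≥ 16. We prove 3^N ≥ 34N^5 - 11N^4 for all N ≥ 16.
For the base case N = 16: 3^N = 43046721 and 34N^5 - 11N^4 = 34930688, so 43046721 ≥ 34930688.
Inductive step: suppose the statement holds for some i ≥ 16, so 3^i ≥ 34i^5 - 11i^4.
Then 3^(i + 1) = 3·(3^i) ≥ 3·(34i^5 - 11i^4).
Also, for i ≥ 16 we have 3·(34i^5 - 11i^4) ≥ 34(i+1)^5 - 11(i+1)^4, since 3·(34i^5 - 11i^4) − (34(i+1)^5 - 11(i+1)^4) = 68i^5 - 192i^4 - 296i^3 - 274i^2 - 126i - 23, which is nonnegative for all i ≥ 16.
Combining, 3^(i + 1) ≥ 34(i+1)^5 - 11(i+1)^4.
By the principle of mathematical induction, the result holds for all N ≥ 16.
Hence the smallest such M is 16.

M = 16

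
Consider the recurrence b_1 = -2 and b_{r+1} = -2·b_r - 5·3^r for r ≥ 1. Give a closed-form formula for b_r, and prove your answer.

Computing the first terms: b_1 = -2, b_2 = -11, b_3 = -23. This suggests b_r = (-2)^(r - 1) - 3^r.
When r = 1: the formula gives -2 = -2 = b_1.
For the inductive step, assume it holds for an arbitrary i ≥ 1, so b_i = (-2)^(i - 1) - 3^i.
Then b_{i+1} = -2·b_i - 5·3^i = -2·((-2)^(i - 1) - 3^i) - 5·3^i = (-2)^i - 3^(i + 1) = (-2)^((i+1) - 1) - 3^(i+1),
which is the claimed formula at r = i+1.
Hence, by induction on r, the claim holds for every r ≥ 1.

b_r = (-2)^(r - 1) - 3^r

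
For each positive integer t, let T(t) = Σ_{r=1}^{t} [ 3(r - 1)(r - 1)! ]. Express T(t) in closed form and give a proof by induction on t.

T(t) = 3t! - 3

We claim T(t) = 3t! - 3 for all t ≥ 1.
Base case (t = 1): T(1) = 0, and the closed form gives 0. They agree.
For the inductive step, assume it holds for an arbitrary r ≥ 1, so T(r) = 3r! - 3.
Then T(r+1) = T(r) + (3r·r!) = (3r! - 3) + (3r·r!).
Simplifying, T(r+1) = 3(r+1)! - 3,
which is the closed form with t = r+1.
By induction, the statement is established for all t ≥ 1.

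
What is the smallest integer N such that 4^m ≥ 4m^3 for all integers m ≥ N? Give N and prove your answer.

At m = 3: 64 < 108, so the inequality fails and N ≥ 4. We prove 4^m ≥ 4m^3 for all m ≥ 4.
When m = 4: 4^m = 256 and 4m^3 = 256, so 256 ≥ 256.
For the inductive step, assume it holds for an arbitrary k ≥ 4, so 4^k ≥ 4k^3.
Then 4^(k + 1) = 4·(4^k) ≥ 4·(4k^3).
Also, for k ≥ 4 we have 4·(4k^3) ≥ 4(k+1)^3, since 4 ≥ (1 + 1/k)^3 for all k ≥ 4.
Combining, 4^(k + 1) ≥ 4(k+1)^3.
This completes the induction.
Hence the smallest such N is 4.

N = 4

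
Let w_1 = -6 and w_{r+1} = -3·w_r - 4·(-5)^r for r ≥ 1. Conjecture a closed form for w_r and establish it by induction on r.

Computing the first terms: w_1 = -6, w_2 = 38, w_3 = -214. This suggests w_r = 4(-3)^(r - 1) + 2(-5)^r.
For the base case r = 1: the formula gives -6 = -6 = w_1.
For the inductive step, assume it holds for an arbitrary k ≥ 1, so w_k = 4(-3)^(k - 1) + 2(-5)^k.
Then w_{k+1} = -3·w_k - 4·(-5)^k = -3·(4(-3)^(k - 1) + 2(-5)^k) - 4·(-5)^k = 4(-3)^k + 2(-5)^(k + 1) = 4(-3)^((k+1) - 1) + 2(-5)^(k+1),
which is the claimed formula at r = k+1.
Hence, by induction on r, the claim holds for every r ≥ 1.

w_r = 4(-3)^(r - 1) + 2(-5)^r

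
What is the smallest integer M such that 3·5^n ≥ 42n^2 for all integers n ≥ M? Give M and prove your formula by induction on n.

M = 4

At n = 3: 375 < 378, so the inequality fails and M ≥ 4. We prove 3·5^n ≥ 42n^2 for all n ≥ 4.
For the base case n = 4: 3·5^n = 1875 and 42n^2 = 672, so 1875 ≥ 672.
Inductive step: suppose the statement holds for some m ≥ 4, so 3·5^m ≥ 42m^2.
Then 3·5^(m + 1) = 5·(3·5^m) ≥ 5·(42m^2).
Also, for m ≥ 4 we have 5·(42m^2) ≥ 42(m+1)^2, since 5 ≥ (1 + 1/m)^2 for all m ≥ 4.
Combining, 3·5^(m + 1) ≥ 42(m+1)^2.
This completes the induction.
Hence the smallest such M is 4.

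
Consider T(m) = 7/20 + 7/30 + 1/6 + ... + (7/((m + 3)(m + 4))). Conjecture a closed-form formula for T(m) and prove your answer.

We claim T(m) = 7m/(4(m + 4)) for all m ≥ 1.
When m = 1: T(1) = 7/20, and the closed form gives 7/20. They agree.
For the inductive step, assume it holds for an arbitrary k ≥ 1, so T(k) = 7k/(4(k + 4)).
Then T(k+1) = T(k) + (7/((k + 4)(k + 5))) = (7k/(4(k + 4))) + (7/((k + 4)(k + 5))).
Simplifying, T(k+1) = 7(k + 1)/(4(k + 5)) = 7(k+1)/(4((k+1) + 4)),
which is the closed form with m = k+1.
By induction, the statement is established for all m ≥ 1.

T(m) = 7m/(4(m + 4))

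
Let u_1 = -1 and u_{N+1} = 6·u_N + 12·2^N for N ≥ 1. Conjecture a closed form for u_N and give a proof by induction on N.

u_N = -3·2^N + 5·6^(N - 1)

Computing the first terms: u_1 = -1, u_2 = 18, u_3 = 156. This suggests u_N = -3·2^N + 5·6^(N - 1).
When N = 1: the formula gives -1 = -1 = u_1.
For the inductive step, assume it holds for an arbitrary r ≥ 1, so u_r = -3·2^r + 5·6^(r - 1).
Then u_{r+1} = 6·u_r + 12·2^r = 6·(-3·2^r + 5·6^(r - 1)) + 12·2^r = -3·2^(r + 1) + 5·6^r = -3·2^(r+1) + 5·6^((r+1) - 1),
which is the claimed formula at N = r+1.
Hence, by induction on N, the claim holds for every N ≥ 1.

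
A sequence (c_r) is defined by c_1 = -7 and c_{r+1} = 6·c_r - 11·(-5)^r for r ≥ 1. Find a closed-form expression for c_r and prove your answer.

c_r = (-5)^r - 2·6^(r - 1)

Computing the first terms: c_1 = -7, c_2 = 13, c_3 = -197. This suggests c_r = (-5)^r - 2·6^(r - 1).
When r = 1: the formula gives -7 = -7 = c_1.
For the inductive step, assume it holds for an arbitrary i ≥ 1, so c_i = (-5)^i - 2·6^(i - 1).
Then c_{i+1} = 6·c_i - 11·(-5)^i = 6·((-5)^i - 2·6^(i - 1)) - 11·(-5)^i = (-5)^(i + 1) - 2·6^i = (-5)^(i+1) - 2·6^((i+1) - 1),
which is the claimed formula at r = i+1.
By induction, the statement is established for all r ≥ 1.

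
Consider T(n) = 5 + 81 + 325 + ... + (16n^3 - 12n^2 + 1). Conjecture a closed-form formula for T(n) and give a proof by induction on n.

T(n) = n(4n^3 + 4n^2 - 2n - 1)

We claim T(n) = n(4n^3 + 4n^2 - 2n - 1) for all n ≥ 1.
When n = 1: T(1) = 5, and the closed form gives 5. They agree.
For the inductive step, assume it holds for an arbitrary p ≥ 1, so T(p) = p(4p^3 + 4p^2 - 2p - 1).
Then T(p+1) = T(p) + (16(p + 1)^3 - 12(p + 1)^2 + 1) = (p(4p^3 + 4p^2 - 2p - 1)) + (16(p + 1)^3 - 12(p + 1)^2 + 1).
Simplifying, T(p+1) = (p + 1)(4p^3 + 16p^2 + 18p + 5) = (p+1)(4(p+1)^3 + 4(p+1)^2 - 2(p+1) - 1),
which is the closed form with n = p+1.
Hence, by induction on n, the claim holds for every n ≥ 1.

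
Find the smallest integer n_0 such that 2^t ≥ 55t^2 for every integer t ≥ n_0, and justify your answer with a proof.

n_0 = 14

At t = 13: 8192 < 9295, so the inequality fails and n_0 ≥ 14. We prove 2^t ≥ 55t^2 for all t ≥ 14.
For the base case t = 14: 2^t = 16384 and 55t^2 = 10780, so 16384 ≥ 10780.
Inductive step: assume the claim holds for t = i, so 2^i ≥ 55i^2.
Then 2^(i + 1) = 2·(2^i) ≥ 2·(55i^2).
Also, for i ≥ 14 we have 2·(55i^2) ≥ 55(i+1)^2, since 2 ≥ (1 + 1/i)^2 for all i ≥ 14.
Combining, 2^(i + 1) ≥ 55(i+1)^2.
This completes the induction.
Hence the smallest such n_0 is 14.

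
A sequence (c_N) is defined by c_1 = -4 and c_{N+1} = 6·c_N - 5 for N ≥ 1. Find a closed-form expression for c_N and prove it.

c_N = -5·6^(N - 1) + 1

Computing the first terms: c_1 = -4, c_2 = -29, c_3 = -179. This suggests c_N = -5·6^(N - 1) + 1.
When N = 1: the formula gives -4 = -4 = c_1.
Inductive step: assume the claim holds for N = p, so c_p = -5·6^(p - 1) + 1.
Then c_{p+1} = 6·c_p - 5 = 6·(-5·6^(p - 1) + 1) - 5 = -5·6^p + 1 = -5·6^((p+1) - 1) + 1,
which is the claimed formula at N = p+1.
Hence, by induction on N, the claim holds for every N ≥ 1.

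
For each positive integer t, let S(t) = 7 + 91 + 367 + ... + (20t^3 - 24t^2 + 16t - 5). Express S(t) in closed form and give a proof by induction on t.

S(t) = t(5t^3 + 2t^2 + t - 1)

We claim S(t) = t(5t^3 + 2t^2 + t - 1) for all t ≥ 1.
When t = 1: S(1) = 7, and the closed form gives 7. They agree.
Inductive step: suppose the statement holds for some i ≥ 1, so S(i) = i(5i^3 + 2i^2 + i - 1).
Then S(i+1) = S(i) + (20i^3 + 36i^2 + 28i + 7) = (i(5i^3 + 2i^2 + i - 1)) + (20i^3 + 36i^2 + 28i + 7).
Simplifying, S(i+1) = (i + 1)(5i^3 + 17i^2 + 20i + 7) = (i+1)(5(i+1)^3 + 2(i+1)^2 + (i+1) - 1),
which is the closed form with t = i+1.
This completes the induction.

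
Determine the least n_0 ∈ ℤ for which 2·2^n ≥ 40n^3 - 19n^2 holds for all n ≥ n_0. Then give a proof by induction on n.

n_0 = 17

At n = 16: 131072 < 158976, so the inequality fails and n_0 ≥ 17. We prove 2·2^n ≥ 40n^3 - 19n^2 for all n ≥ 17.
For the base case n = 17: 2·2^n = 262144 and 40n^3 - 19n^2 = 191029, so 262144 ≥ 191029.
Inductive step: assume the claim holds for n = j, so 2·2^j ≥ 40j^3 - 19j^2.
Then 2·2^(j + 1) = 2·(2·2^j) ≥ 2·(40j^3 - 19j^2).
Also, for j ≥ 17 we have 2·(40j^3 - 19j^2) ≥ 40(j+1)^3 - 19(j+1)^2, since 2·(40j^3 - 19j^2) − (40(j+1)^3 - 19(j+1)^2) = 40j^3 - 139j^2 - 82j - 21, which is nonnegative for all j ≥ 17.
Combining, 2·2^(j + 1) ≥ 40(j+1)^3 - 19(j+1)^2.
Hence, by induction on n, the claim holds for every n ≥ 17.
Hence the smallest such n_0 is 17.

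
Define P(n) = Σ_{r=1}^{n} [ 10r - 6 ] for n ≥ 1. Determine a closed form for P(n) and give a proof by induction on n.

We claim P(n) = n(5n - 1) for all n ≥ 1.
For the base case n = 1: P(1) = 4, and the closed form gives 4. They agree.
Inductive step: assume the claim holds for n = r, so P(r) = r(5r - 1).
Then P(r+1) = P(r) + (10r + 4) = (r(5r - 1)) + (10r + 4).
Simplifying, P(r+1) = (r + 1)(5r + 4) = (r+1)(5(r+1) - 1),
which is the closed form with n = r+1.
This completes the induction.

P(n) = n(5n - 1)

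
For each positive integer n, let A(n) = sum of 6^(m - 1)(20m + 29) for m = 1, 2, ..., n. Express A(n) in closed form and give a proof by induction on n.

A(n) = 6^n(4n + 5) - 5

We claim A(n) = 6^n(4n + 5) - 5 for all n ≥ 1.
Base case (n = 1): A(1) = 49, and the closed form gives 49. They agree.
Inductive step: suppose the statement holds for some m ≥ 1, so A(m) = 6^m(4m + 5) - 5.
Then A(m+1) = A(m) + (6^m(20m + 49)) = (6^m(4m + 5) - 5) + (6^m(20m + 49)).
Simplifying, A(m+1) = 24·6^m·m + 54·6^m - 5 = 6^(m+1)(4(m+1) + 5) - 5,
which is the closed form with n = m+1.
By the principle of mathematical induction, the result holds for all n ≥ 1.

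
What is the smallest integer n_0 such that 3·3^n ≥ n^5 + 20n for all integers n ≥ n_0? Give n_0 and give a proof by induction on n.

At n = 9: 59049 < 59229, so the inequality fails and n_0 ≥ 10. We prove 3·3^n ≥ n^5 + 20n for all n ≥ 10.
Base step (n = 10): 3·3^n = 177147 and n^5 + 20n = 100200, so 177147 ≥ 100200.
Inductive step: suppose the statement holds for some i ≥ 10, so 3·3^i ≥ i^5 + 20i.
Then 3·3^(i + 1) = 3·(3·3^i) ≥ 3·(i^5 + 20i).
Also, for i ≥ 10 we have 3·(i^5 + 20i) ≥ (i+1)^5 + 20(i+1), since 3·(i^5 + 20i) − ((i+1)^5 + 20(i+1)) = 2i^5 - 5i^4 - 10i^3 - 10i^2 + 35i - 21, which is nonnegative for all i ≥ 10.
Combining, 3·3^(i + 1) ≥ (i+1)^5 + 20(i+1).
This completes the induction.
Hence the smallest such n_0 is 10.

n_0 = 10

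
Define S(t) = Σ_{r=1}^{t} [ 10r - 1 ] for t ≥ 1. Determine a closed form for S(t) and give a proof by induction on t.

S(t) = t(5t + 4)

We claim S(t) = t(5t + 4) for all t ≥ 1.
Base case (t = 1): S(1) = 9, and the closed form gives 9. They agree.
For the inductive step, assume it holds for an arbitrary r ≥ 1, so S(r) = r(5r + 4).
Then S(r+1) = S(r) + (10r + 9) = (r(5r + 4)) + (10r + 9).
Simplifying, S(r+1) = (r + 1)(5r + 9) = (r+1)(5(r+1) + 4),
which is the closed form with t = r+1.
Hence, by induction on t, the claim holds for every t ≥ 1.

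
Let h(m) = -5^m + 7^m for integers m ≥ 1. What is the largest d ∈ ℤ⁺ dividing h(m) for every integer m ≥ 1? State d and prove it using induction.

Computing the first values: h(1) = 2 and h(2) = 24; gcd(2, 24) = 2, so d ≤ 2.
We prove 2 | -5^m + 7^m for all m ≥ 1 by induction on m.
Base step (m = 1): h(1) = 2 = 2·(1), so 2 | h(1).
Inductive step: suppose the statement holds for some p ≥ 1, i.e. 2 | h(p). Then
7^{p+1} − 5^{p+1} = 7·7^p − 5·5^p = 7·(7^p − 5^p) + (2)·5^p. The first term is divisible by 2 by the inductive hypothesis, and the second term (2)·5^p is divisible by 2 since 2 | 2. Hence 2 | h(p+1).
This completes the induction.
Therefore the largest such d is 2.

d = 2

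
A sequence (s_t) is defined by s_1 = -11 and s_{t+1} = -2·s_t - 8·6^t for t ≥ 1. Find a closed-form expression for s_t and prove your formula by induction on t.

Computing the first terms: s_1 = -11, s_2 = -26, s_3 = -236. This suggests s_t = -5(-2)^(t - 1) - 6^t.
Base case (t = 1): the formula gives -11 = -11 = s_1.
Inductive step: suppose the statement holds for some i ≥ 1, so s_i = -5(-2)^(i - 1) - 6^i.
Then s_{i+1} = -2·s_i - 8·6^i = -2·(-5(-2)^(i - 1) - 6^i) - 8·6^i = -5(-2)^i - 6^(i + 1) = -5(-2)^((i+1) - 1) - 6^(i+1),
which is the claimed formula at t = i+1.
By induction, the statement is established for all t ≥ 1.

s_t = -5(-2)^(t - 1) - 6^t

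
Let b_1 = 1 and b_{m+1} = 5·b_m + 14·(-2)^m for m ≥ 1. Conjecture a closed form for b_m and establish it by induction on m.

b_m = (-2)^(m + 1) - 3·5^(m - 1)

Computing the first terms: b_1 = 1, b_2 = -23, b_3 = -59. This suggests b_m = (-2)^(m + 1) - 3·5^(m - 1).
Base case (m = 1): the formula gives 1 = 1 = b_1.
For the inductive step, assume it holds for an arbitrary i ≥ 1, so b_i = (-2)^(i + 1) - 3·5^(i - 1).
Then b_{i+1} = 5·b_i + 14·(-2)^i = 5·((-2)^(i + 1) - 3·5^(i - 1)) + 14·(-2)^i = (-2)^(i + 2) - 3·5^i = (-2)^((i+1) + 1) - 3·5^((i+1) - 1),
which is the claimed formula at m = i+1.
By the principle of mathematical induction, the result holds for all m ≥ 1.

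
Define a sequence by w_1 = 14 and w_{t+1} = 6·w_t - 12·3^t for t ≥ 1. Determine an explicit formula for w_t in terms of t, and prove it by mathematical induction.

Computing the first terms: w_1 = 14, w_2 = 48, w_3 = 180. This suggests w_t = 4·3^t + 2·6^(t - 1).
Base case (t = 1): the formula gives 14 = 14 = w_1.
Inductive step: suppose the statement holds for some m ≥ 1, so w_m = 4·3^m + 2·6^(m - 1).
Then w_{m+1} = 6·w_m - 12·3^m = 6·(4·3^m + 2·6^(m - 1)) - 12·3^m = 4·3^(m + 1) + 2·6^m = 4·3^(m+1) + 2·6^((m+1) - 1),
which is the claimed formula at t = m+1.
This completes the induction.

w_t = 4·3^t + 2·6^(t - 1)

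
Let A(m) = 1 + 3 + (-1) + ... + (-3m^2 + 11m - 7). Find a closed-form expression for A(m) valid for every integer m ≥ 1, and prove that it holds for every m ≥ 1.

A(m) = -m(m^2 - 4m + 2)

We claim A(m) = -m(m^2 - 4m + 2) for all m ≥ 1.
Base case (m = 1): A(1) = 1, and the closed form gives 1. They agree.
For the inductive step, assume it holds for an arbitrary r ≥ 1, so A(r) = r(-r^2 + 4r - 2).
Then A(r+1) = A(r) + (-3r^2 + 5r + 1) = (r(-r^2 + 4r - 2)) + (-3r^2 + 5r + 1).
Simplifying, A(r+1) = -(r + 1)(r^2 - 2r - 1) = -(r+1)((r+1)^2 - 4(r+1) + 2),
which is the closed form with m = r+1.
Hence, by induction on m, the claim holds for every m ≥ 1.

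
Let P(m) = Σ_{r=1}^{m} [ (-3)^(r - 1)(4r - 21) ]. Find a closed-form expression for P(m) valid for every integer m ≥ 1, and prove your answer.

P(m) = (-3)^m(-m + 5) - 5

We claim P(m) = (-3)^m(-m + 5) - 5 for all m ≥ 1.
Base step (m = 1): P(1) = -17, and the closed form gives -17. They agree.
Inductive step: suppose the statement holds for some r ≥ 1, so P(r) = (-3)^r(-r + 5) - 5.
Then P(r+1) = P(r) + ((-3)^r(4r - 17)) = ((-3)^r(-r + 5) - 5) + ((-3)^r(4r - 17)).
Simplifying, P(r+1) = 3(-3)^r·r - 12(-3)^r - 5 = (-3)^(r+1)(-(r+1) + 5) - 5,
which is the closed form with m = r+1.
Hence, by induction on m, the claim holds for every m ≥ 1.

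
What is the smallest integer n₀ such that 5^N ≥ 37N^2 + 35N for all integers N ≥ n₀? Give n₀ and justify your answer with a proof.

n₀ = 5

At N = 4: 625 < 732, so the inequality fails and n₀ ≥ 5. We prove 5^N ≥ 37N^2 + 35N for all N ≥ 5.
For the base case N = 5: 5^N = 3125 and 37N^2 + 35N = 1100, so 3125 ≥ 1100.
Suppose the result is true for N = r, so 5^r ≥ 37r^2 + 35r.
Then 5^(r + 1) = 5·(5^r) ≥ 5·(37r^2 + 35r).
Also, for r ≥ 5 we have 5·(37r^2 + 35r) ≥ 37(r+1)^2 + 35(r+1), since 5·(37r^2 + 35r) − (37(r+1)^2 + 35(r+1)) = 148r^2 + 66r - 72, which is nonnegative for all r ≥ 5.
Combining, 5^(r + 1) ≥ 37(r+1)^2 + 35(r+1).
Hence, by induction on N, the claim holds for every N ≥ 5.
Hence the smallest such n₀ is 5.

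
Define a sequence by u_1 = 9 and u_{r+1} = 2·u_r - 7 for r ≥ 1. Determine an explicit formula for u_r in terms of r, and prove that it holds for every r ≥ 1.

u_r = 2^r + 7

Computing the first terms: u_1 = 9, u_2 = 11, u_3 = 15. This suggests u_r = 2^r + 7.
Base case (r = 1): the formula gives 9 = 9 = u_1.
Inductive step: suppose the statement holds for some j ≥ 1, so u_j = 2^j + 7.
Then u_{j+1} = 2·u_j - 7 = 2·(2^j + 7) - 7 = 2^(j + 1) + 7,
which is the claimed formula at r = j+1.
This completes the induction.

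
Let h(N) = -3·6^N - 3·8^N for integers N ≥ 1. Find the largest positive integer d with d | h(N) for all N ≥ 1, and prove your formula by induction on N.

Computing the first values: h(1) = -42 and h(2) = -300; gcd(-42, -300) = 6, so d ≤ 6.
We prove 6 | -3·6^N - 3·8^N for all N ≥ 1 by induction on N.
Base step (N = 1): h(1) = -42 = 6·(-7), so 6 | h(1).
For the inductive step, assume it holds for an arbitrary m ≥ 1, i.e. 6 | h(m). Then
h(m+1) − 8·h(m) = (-3·6^(m+1) - 3·8^(m+1)) − 8·(-3·6^m - 3·8^m) = (-3)·6^m·(6 − 8) = (6)·6^m. Since 6 | h(m) by the inductive hypothesis, 6 | 8·h(m); and 6 | 6 since 6 = 6·1. Therefore 6 | h(m+1).
By the principle of mathematical induction, the result holds for all N ≥ 1.
Therefore the largest such d is 6.

d = 6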